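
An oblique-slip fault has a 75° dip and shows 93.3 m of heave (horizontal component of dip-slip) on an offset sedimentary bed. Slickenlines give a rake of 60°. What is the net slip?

dip-slip = heave / cos(dip) = 93.3 / cos(75°) = 360.5 m
net slip = dip-slip / sin(rake) = 360.5 / sin(60°) = 416 m

416 m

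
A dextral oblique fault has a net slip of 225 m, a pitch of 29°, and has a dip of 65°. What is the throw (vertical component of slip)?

dip-slip = net slip × sin(rake) = 225 m × sin(29°) = 109.1 m
throw = dip-slip × sin(dip) = 109.1 × sin(65°) = 98.9 m

98.9 m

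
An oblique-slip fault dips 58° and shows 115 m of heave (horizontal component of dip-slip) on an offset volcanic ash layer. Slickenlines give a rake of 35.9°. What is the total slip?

dip-slip = heave / cos(dip) = 115 / cos(58°) = 217 m
net slip = dip-slip / sin(rake) = 217 / sin(35.9°) = 370 m

370 m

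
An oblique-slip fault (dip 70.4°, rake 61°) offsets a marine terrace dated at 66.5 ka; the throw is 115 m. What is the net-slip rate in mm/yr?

2.10 mm/yr

dip-slip = throw / sin(dip) = 115 / sin(70.4°) = 122.1 m
net slip = dip-slip / sin(rake) = 122.1 / sin(61°) = 139.6 m
rate = 139.6 m / 66.5 ka = 0.00210 m/yr = 2.10 mm/yr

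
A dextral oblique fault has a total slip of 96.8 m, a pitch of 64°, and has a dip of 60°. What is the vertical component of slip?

75.3 m

dip-slip = net slip × sin(rake) = 96.8 m × sin(64°) = 87 m
throw = dip-slip × sin(dip) = 87 × sin(60°) = 75.3 m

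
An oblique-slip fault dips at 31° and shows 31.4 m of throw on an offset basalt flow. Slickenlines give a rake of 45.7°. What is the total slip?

85.2 m

dip-slip = throw / sin(dip) = 31.4 / sin(31°) = 60.97 m
net slip = dip-slip / sin(rake) = 60.97 / sin(45.7°) = 85.2 m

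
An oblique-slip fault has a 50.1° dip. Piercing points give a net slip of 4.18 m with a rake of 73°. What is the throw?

3.07 m

dip-slip = net slip × sin(rake) = 4.18 m × sin(73°) = 3.997 m
throw = dip-slip × sin(dip) = 3.997 × sin(50.1°) = 3.07 m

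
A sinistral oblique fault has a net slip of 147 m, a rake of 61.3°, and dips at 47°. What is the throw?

dip-slip = net slip × sin(rake) = 147 m × sin(61.3°) = 128.9 m
throw = dip-slip × sin(dip) = 128.9 × sin(47°) = 94.3 m

94.3 m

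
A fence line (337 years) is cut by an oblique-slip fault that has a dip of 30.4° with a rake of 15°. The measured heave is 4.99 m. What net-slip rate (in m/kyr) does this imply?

dip-slip = heave / cos(dip) = 4.99 / cos(30.4°) = 5.785 m
net slip = dip-slip / sin(rake) = 5.785 / sin(15°) = 22.35 m
rate = 22.35 m / 337 years = 0.0663 m/yr = 66.3 m/kyr

66.3 m/kyr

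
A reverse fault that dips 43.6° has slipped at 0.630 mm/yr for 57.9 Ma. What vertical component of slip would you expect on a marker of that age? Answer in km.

dip-slip = rate × time = 0.630 mm/yr × 57.9 Ma = 36480 m
throw = dip-slip × sin(dip) = 36480 × sin(43.6°) = 25200 m = 25.2 km

25.2 km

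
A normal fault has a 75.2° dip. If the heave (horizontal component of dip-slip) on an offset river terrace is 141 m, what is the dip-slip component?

552 m

dip-slip = heave / cos(dip) = 141 / cos(75.2°) = 552 m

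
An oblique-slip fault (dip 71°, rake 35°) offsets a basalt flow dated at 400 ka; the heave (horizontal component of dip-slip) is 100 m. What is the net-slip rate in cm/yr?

0.134 cm/yr

dip-slip = heave / cos(dip) = 100 / cos(71°) = 307.2 m
net slip = dip-slip / sin(rake) = 307.2 / sin(35°) = 535.5 m
rate = 535.5 m / 400 ka = 0.00134 m/yr = 0.134 cm/yr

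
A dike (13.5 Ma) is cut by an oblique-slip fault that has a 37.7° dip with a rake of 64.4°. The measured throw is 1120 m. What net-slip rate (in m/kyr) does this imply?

dip-slip = throw / sin(dip) = 1120 / sin(37.7°) = 1831 m
net slip = dip-slip / sin(rake) = 1831 / sin(64.4°) = 2031 m
rate = 2031 m / 13.5 Ma = 0.000150 m/yr = 0.150 m/kyr

0.150 m/kyr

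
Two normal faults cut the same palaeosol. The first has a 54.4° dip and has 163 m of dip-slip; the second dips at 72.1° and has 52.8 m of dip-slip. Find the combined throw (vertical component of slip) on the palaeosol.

throw_A = 163 × sin(54.4°) = 132.5 m
throw_B = 52.8 × sin(72.1°) = 50.24 m
total = 132.5 + 50.24 = 183 m

183 m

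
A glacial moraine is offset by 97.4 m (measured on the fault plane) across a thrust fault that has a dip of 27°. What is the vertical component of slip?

throw = dip-slip × sin(dip) = 97.4 m × sin(27°) = 44.2 m

44.2 m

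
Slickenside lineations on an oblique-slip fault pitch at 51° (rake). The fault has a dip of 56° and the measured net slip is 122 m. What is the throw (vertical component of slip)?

dip-slip = net slip × sin(rake) = 122 m × sin(51°) = 94.81 m
throw = dip-slip × sin(dip) = 94.81 × sin(56°) = 78.6 m

78.6 m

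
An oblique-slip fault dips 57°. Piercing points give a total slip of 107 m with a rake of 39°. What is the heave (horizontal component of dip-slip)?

dip-slip = net slip × sin(rake) = 107 m × sin(39°) = 67.34 m
heave = dip-slip × cos(dip) = 67.34 × cos(57°) = 36.7 m

36.7 m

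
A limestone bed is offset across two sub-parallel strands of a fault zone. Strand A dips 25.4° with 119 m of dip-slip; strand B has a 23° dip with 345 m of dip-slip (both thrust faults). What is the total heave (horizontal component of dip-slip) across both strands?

425 m

heave_A = 119 × cos(25.4°) = 107.5 m
heave_B = 345 × cos(23°) = 317.6 m
total = 107.5 + 317.6 = 425 m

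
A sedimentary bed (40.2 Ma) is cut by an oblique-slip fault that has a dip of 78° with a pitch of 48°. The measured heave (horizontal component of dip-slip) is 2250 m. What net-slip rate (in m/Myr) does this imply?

dip-slip = heave / cos(dip) = 2250 / cos(78°) = 10820 m
net slip = dip-slip / sin(rake) = 10820 / sin(48°) = 14560 m
rate = 14560 m / 40.2 Ma = 0.000362 m/yr = 362 m/Myr

362 m/Myr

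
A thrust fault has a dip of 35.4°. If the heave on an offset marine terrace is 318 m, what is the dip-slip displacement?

390 m

dip-slip = heave / cos(dip) = 318 / cos(35.4°) = 390 m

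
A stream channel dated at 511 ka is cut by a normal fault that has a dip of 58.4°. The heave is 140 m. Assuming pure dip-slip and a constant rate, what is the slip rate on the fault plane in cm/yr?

0.0523 cm/yr

dip-slip = heave / cos(dip) = 140 m / cos(58.4°) = 267.2 m
rate = 267.2 m / 511 ka = 0.000523 m/yr = 0.0523 cm/yr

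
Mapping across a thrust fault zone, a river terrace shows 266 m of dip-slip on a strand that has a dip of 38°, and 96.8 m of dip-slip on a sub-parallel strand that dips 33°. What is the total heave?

heave_A = 266 × cos(38°) = 209.6 m
heave_B = 96.8 × cos(33°) = 81.18 m
total = 209.6 + 81.18 = 291 m

291 m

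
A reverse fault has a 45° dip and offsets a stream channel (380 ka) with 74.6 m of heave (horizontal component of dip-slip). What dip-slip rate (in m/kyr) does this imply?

dip-slip = heave / cos(dip) = 74.6 m / cos(45°) = 105.5 m
rate = 105.5 m / 380 ka = 0.000278 m/yr = 0.278 m/kyr

0.278 m/kyr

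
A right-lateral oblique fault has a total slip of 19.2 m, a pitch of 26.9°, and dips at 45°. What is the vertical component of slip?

dip-slip = net slip × sin(rake) = 19.2 m × sin(26.9°) = 8.687 m
throw = dip-slip × sin(dip) = 8.687 × sin(45°) = 6.14 m

6.14 m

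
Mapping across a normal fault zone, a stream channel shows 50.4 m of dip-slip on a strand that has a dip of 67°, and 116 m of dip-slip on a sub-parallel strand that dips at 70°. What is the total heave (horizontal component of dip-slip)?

heave_A = 50.4 × cos(67°) = 19.69 m
heave_B = 116 × cos(70°) = 39.67 m
total = 19.69 + 39.67 = 59.4 m

59.4 m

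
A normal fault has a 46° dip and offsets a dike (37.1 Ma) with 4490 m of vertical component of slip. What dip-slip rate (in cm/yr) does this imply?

0.0168 cm/yr

dip-slip = throw / sin(dip) = 4490 m / sin(46°) = 6242 m
rate = 6242 m / 37.1 Ma = 0.000168 m/yr = 0.0168 cm/yr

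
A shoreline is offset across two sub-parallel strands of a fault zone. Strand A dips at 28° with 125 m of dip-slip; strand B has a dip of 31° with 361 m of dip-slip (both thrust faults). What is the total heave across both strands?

420 m

heave_A = 125 × cos(28°) = 110.4 m
heave_B = 361 × cos(31°) = 309.4 m
total = 110.4 + 309.4 = 420 m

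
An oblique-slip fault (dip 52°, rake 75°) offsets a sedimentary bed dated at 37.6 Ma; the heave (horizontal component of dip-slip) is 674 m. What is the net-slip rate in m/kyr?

dip-slip = heave / cos(dip) = 674 / cos(52°) = 1095 m
net slip = dip-slip / sin(rake) = 1095 / sin(75°) = 1133 m
rate = 1133 m / 37.6 Ma = 0.0000301 m/yr = 0.0301 m/kyr

0.0301 m/kyr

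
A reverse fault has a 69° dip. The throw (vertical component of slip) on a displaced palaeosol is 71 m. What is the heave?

heave = throw / tan(dip) = 71 / tan(69°) = 27.3 m

27.3 m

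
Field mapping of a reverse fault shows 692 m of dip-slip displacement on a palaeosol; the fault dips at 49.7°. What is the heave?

heave = dip-slip × cos(dip) = 692 m × cos(49.7°) = 448 m

448 m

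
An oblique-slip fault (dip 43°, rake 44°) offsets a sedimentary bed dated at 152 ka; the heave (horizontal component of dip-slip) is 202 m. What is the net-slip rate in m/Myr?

2620 m/Myr

dip-slip = heave / cos(dip) = 202 / cos(43°) = 276.2 m
net slip = dip-slip / sin(rake) = 276.2 / sin(44°) = 397.6 m
rate = 397.6 m / 152 ka = 0.00262 m/yr = 2620 m/Myr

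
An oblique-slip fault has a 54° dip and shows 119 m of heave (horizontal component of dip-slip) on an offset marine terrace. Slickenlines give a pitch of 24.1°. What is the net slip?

496 m

dip-slip = heave / cos(dip) = 119 / cos(54°) = 202.5 m
net slip = dip-slip / sin(rake) = 202.5 / sin(24.1°) = 496 m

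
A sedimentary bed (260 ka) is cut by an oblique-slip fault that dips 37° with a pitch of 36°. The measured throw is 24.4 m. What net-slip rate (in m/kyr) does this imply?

dip-slip = throw / sin(dip) = 24.4 / sin(37°) = 40.54 m
net slip = dip-slip / sin(rake) = 40.54 / sin(36°) = 68.98 m
rate = 68.98 m / 260 ka = 0.000265 m/yr = 0.265 m/kyr

0.265 m/kyr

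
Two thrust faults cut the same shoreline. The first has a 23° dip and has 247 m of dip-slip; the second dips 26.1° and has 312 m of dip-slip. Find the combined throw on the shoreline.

234 m

throw_A = 247 × sin(23°) = 96.51 m
throw_B = 312 × sin(26.1°) = 137.3 m
total = 96.51 + 137.3 = 234 m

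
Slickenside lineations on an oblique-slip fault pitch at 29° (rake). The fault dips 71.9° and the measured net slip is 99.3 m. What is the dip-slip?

48.1 m

dip-slip = net slip × sin(rake) = 99.3 m × sin(29°) = 48.1 m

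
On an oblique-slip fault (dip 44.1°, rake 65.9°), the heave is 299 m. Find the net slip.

dip-slip = heave / cos(dip) = 299 / cos(44.1°) = 416.4 m
net slip = dip-slip / sin(rake) = 416.4 / sin(65.9°) = 456 m

456 m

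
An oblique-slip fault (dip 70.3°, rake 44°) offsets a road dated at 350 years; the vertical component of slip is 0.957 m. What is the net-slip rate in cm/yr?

dip-slip = throw / sin(dip) = 0.957 / sin(70.3°) = 1.016 m
net slip = dip-slip / sin(rake) = 1.016 / sin(44°) = 1.463 m
rate = 1.463 m / 350 years = 0.00418 m/yr = 0.418 cm/yr

0.418 cm/yr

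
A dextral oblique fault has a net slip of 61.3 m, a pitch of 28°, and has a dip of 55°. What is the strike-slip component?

strike-slip = net slip × cos(rake) = 61.3 m × cos(28°) = 54.1 m

54.1 m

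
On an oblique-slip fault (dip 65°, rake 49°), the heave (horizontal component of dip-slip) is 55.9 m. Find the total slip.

dip-slip = heave / cos(dip) = 55.9 / cos(65°) = 132.3 m
net slip = dip-slip / sin(rake) = 132.3 / sin(49°) = 175 m

175 m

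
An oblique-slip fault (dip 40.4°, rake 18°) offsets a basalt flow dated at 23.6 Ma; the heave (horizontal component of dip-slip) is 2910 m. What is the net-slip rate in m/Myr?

dip-slip = heave / cos(dip) = 2910 / cos(40.4°) = 3821 m
net slip = dip-slip / sin(rake) = 3821 / sin(18°) = 12370 m
rate = 12370 m / 23.6 Ma = 0.000524 m/yr = 524 m/Myr

524 m/Myr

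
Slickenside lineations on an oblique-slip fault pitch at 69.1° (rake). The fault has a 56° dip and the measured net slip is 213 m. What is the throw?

165 m

dip-slip = net slip × sin(rake) = 213 m × sin(69.1°) = 199 m
throw = dip-slip × sin(dip) = 199 × sin(56°) = 165 m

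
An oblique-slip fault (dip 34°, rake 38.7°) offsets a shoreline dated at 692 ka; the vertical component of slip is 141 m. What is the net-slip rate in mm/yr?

0.583 mm/yr

dip-slip = throw / sin(dip) = 141 / sin(34°) = 252.1 m
net slip = dip-slip / sin(rake) = 252.1 / sin(38.7°) = 403.3 m
rate = 403.3 m / 692 ka = 0.000583 m/yr = 0.583 mm/yr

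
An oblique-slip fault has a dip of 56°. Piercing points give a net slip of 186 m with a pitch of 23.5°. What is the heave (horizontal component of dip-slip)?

41.5 m

dip-slip = net slip × sin(rake) = 186 m × sin(23.5°) = 74.17 m
heave = dip-slip × cos(dip) = 74.17 × cos(56°) = 41.5 m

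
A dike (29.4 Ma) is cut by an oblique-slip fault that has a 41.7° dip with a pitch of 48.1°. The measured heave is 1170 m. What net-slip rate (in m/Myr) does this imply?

71.6 m/Myr

dip-slip = heave / cos(dip) = 1170 / cos(41.7°) = 1567 m
net slip = dip-slip / sin(rake) = 1567 / sin(48.1°) = 2105 m
rate = 2105 m / 29.4 Ma = 0.0000716 m/yr = 71.6 m/Myr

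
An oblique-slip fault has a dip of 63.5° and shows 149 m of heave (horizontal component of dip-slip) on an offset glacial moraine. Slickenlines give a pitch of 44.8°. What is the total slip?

dip-slip = heave / cos(dip) = 149 / cos(63.5°) = 333.9 m
net slip = dip-slip / sin(rake) = 333.9 / sin(44.8°) = 474 m

474 m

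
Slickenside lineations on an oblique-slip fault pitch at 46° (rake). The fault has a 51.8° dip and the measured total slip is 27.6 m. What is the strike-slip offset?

strike-slip = net slip × cos(rake) = 27.6 m × cos(46°) = 19.2 m

19.2 m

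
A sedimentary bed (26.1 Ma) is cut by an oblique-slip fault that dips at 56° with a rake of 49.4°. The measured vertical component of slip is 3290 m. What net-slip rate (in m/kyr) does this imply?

dip-slip = throw / sin(dip) = 3290 / sin(56°) = 3968 m
net slip = dip-slip / sin(rake) = 3968 / sin(49.4°) = 5227 m
rate = 5227 m / 26.1 Ma = 0.000200 m/yr = 0.200 m/kyr

0.200 m/kyr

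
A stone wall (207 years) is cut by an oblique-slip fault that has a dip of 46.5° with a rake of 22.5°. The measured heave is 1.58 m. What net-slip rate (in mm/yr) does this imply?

dip-slip = heave / cos(dip) = 1.58 / cos(46.5°) = 2.295 m
net slip = dip-slip / sin(rake) = 2.295 / sin(22.5°) = 5.998 m
rate = 5.998 m / 207 years = 0.0290 m/yr = 29 mm/yr

29 mm/yr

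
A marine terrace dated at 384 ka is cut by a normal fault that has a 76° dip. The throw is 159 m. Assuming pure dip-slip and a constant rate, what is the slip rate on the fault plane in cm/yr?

0.0427 cm/yr

dip-slip = throw / sin(dip) = 159 m / sin(76°) = 163.9 m
rate = 163.9 m / 384 ka = 0.000427 m/yr = 0.0427 cm/yr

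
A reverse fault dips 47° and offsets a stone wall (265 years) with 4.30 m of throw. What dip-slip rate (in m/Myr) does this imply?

dip-slip = throw / sin(dip) = 4.30 m / sin(47°) = 5.880 m
rate = 5.880 m / 265 years = 0.0222 m/yr = 22200 m/Myr

22200 m/Myr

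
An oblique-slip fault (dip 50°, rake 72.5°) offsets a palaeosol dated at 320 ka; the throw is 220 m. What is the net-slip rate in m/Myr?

dip-slip = throw / sin(dip) = 220 / sin(50°) = 287.2 m
net slip = dip-slip / sin(rake) = 287.2 / sin(72.5°) = 301.1 m
rate = 301.1 m / 320 ka = 0.000941 m/yr = 941 m/Myr

941 m/Myr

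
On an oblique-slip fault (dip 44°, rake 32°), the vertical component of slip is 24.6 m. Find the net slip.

66.8 m

dip-slip = throw / sin(dip) = 24.6 / sin(44°) = 35.41 m
net slip = dip-slip / sin(rake) = 35.41 / sin(32°) = 66.8 m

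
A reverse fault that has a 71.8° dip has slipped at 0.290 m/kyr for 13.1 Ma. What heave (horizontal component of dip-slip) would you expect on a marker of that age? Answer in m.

1190 m

dip-slip = rate × time = 0.290 m/kyr × 13.1 Ma = 3799 m
heave = dip-slip × cos(dip) = 3799 × cos(71.8°) = 1190 m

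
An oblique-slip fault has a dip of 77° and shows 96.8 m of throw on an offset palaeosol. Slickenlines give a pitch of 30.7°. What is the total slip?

195 m

dip-slip = throw / sin(dip) = 96.8 / sin(77°) = 99.35 m
net slip = dip-slip / sin(rake) = 99.35 / sin(30.7°) = 195 m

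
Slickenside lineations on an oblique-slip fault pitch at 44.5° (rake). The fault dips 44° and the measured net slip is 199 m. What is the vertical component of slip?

dip-slip = net slip × sin(rake) = 199 m × sin(44.5°) = 139.5 m
throw = dip-slip × sin(dip) = 139.5 × sin(44°) = 96.9 m

96.9 m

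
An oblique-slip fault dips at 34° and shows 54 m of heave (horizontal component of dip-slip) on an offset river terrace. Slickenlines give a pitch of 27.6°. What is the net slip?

141 m

dip-slip = heave / cos(dip) = 54 / cos(34°) = 65.14 m
net slip = dip-slip / sin(rake) = 65.14 / sin(27.6°) = 141 m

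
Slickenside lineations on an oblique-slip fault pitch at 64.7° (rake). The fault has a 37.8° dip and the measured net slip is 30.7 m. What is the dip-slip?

dip-slip = net slip × sin(rake) = 30.7 m × sin(64.7°) = 27.8 m

27.8 m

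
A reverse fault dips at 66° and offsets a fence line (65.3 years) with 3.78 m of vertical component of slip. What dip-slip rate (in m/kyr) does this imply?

dip-slip = throw / sin(dip) = 3.78 m / sin(66°) = 4.138 m
rate = 4.138 m / 65.3 years = 0.0634 m/yr = 63.4 m/kyr

63.4 m/kyr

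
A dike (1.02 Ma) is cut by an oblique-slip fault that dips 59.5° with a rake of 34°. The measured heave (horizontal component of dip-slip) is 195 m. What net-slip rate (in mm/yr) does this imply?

dip-slip = heave / cos(dip) = 195 / cos(59.5°) = 384.2 m
net slip = dip-slip / sin(rake) = 384.2 / sin(34°) = 687.1 m
rate = 687.1 m / 1.02 Ma = 0.000674 m/yr = 0.674 mm/yr

0.674 mm/yr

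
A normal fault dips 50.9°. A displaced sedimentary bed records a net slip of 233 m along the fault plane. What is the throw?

181 m

throw = dip-slip × sin(dip) = 233 m × sin(50.9°) = 181 m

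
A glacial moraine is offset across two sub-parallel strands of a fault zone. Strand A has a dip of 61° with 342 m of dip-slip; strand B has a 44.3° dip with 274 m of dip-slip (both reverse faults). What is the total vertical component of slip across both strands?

490 m

throw_A = 342 × sin(61°) = 299.1 m
throw_B = 274 × sin(44.3°) = 191.4 m
total = 299.1 + 191.4 = 490 m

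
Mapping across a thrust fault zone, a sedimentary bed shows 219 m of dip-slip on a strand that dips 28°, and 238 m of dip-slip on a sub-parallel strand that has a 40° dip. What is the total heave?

376 m

heave_A = 219 × cos(28°) = 193.4 m
heave_B = 238 × cos(40°) = 182.3 m
total = 193.4 + 182.3 = 376 m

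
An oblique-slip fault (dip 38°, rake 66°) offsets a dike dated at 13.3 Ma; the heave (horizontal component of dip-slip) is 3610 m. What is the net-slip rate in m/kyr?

dip-slip = heave / cos(dip) = 3610 / cos(38°) = 4581 m
net slip = dip-slip / sin(rake) = 4581 / sin(66°) = 5015 m
rate = 5015 m / 13.3 Ma = 0.000377 m/yr = 0.377 m/kyr

0.377 m/kyr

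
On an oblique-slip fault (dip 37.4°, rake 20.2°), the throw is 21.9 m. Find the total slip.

104 m

dip-slip = throw / sin(dip) = 21.9 / sin(37.4°) = 36.06 m
net slip = dip-slip / sin(rake) = 36.06 / sin(20.2°) = 104 m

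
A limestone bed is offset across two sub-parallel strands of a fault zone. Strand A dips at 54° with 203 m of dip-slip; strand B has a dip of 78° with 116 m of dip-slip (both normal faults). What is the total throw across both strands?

throw_A = 203 × sin(54°) = 164.2 m
throw_B = 116 × sin(78°) = 113.5 m
total = 164.2 + 113.5 = 278 m

278 m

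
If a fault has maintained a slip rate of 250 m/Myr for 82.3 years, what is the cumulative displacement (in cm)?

2.06 cm

slip = rate × time = 250 m/Myr × 82.3 years = 0.0206 m = 2.06 cm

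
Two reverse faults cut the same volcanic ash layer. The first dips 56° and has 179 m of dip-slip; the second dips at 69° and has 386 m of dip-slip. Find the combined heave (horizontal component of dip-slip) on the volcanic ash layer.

heave_A = 179 × cos(56°) = 100.1 m
heave_B = 386 × cos(69°) = 138.3 m
total = 100.1 + 138.3 = 238 m

238 m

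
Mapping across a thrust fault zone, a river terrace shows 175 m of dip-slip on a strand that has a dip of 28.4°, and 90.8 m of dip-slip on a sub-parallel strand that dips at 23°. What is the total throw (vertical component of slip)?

119 m

throw_A = 175 × sin(28.4°) = 83.23 m
throw_B = 90.8 × sin(23°) = 35.48 m
total = 83.23 + 35.48 = 119 m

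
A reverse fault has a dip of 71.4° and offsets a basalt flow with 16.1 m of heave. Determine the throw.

throw = heave × tan(dip) = 16.1 × tan(71.4°) = 47.8 m

47.8 m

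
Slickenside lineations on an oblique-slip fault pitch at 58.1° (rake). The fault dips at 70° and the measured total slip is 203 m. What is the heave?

dip-slip = net slip × sin(rake) = 203 m × sin(58.1°) = 172.3 m
heave = dip-slip × cos(dip) = 172.3 × cos(70°) = 58.9 m

58.9 m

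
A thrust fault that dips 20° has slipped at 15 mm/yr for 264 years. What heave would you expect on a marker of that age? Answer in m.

dip-slip = rate × time = 15 mm/yr × 264 years = 3.960 m
heave = dip-slip × cos(dip) = 3.960 × cos(20°) = 3.72 m

3.72 m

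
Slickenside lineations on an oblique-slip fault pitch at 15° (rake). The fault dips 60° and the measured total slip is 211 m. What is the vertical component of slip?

dip-slip = net slip × sin(rake) = 211 m × sin(15°) = 54.61 m
throw = dip-slip × sin(dip) = 54.61 × sin(60°) = 47.3 m

47.3 m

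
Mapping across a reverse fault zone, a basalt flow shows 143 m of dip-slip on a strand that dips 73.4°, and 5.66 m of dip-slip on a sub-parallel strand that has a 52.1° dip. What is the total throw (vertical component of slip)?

142 m

throw_A = 143 × sin(73.4°) = 137 m
throw_B = 5.66 × sin(52.1°) = 4.466 m
total = 137 + 4.466 = 142 m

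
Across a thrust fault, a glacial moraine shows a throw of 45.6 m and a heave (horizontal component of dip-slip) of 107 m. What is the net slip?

net slip = √(throw² + heave²) = √(45.6² + 107²) = 116 m

116 m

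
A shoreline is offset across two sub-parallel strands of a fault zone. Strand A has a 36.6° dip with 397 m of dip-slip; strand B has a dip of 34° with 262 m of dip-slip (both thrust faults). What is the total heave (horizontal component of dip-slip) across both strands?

536 m

heave_A = 397 × cos(36.6°) = 318.7 m
heave_B = 262 × cos(34°) = 217.2 m
total = 318.7 + 217.2 = 536 m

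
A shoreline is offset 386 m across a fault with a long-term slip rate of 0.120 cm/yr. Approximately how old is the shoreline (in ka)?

age = offset / rate = 386 m / (0.120 cm/yr) = 322000 yr = 322 ka

322 ka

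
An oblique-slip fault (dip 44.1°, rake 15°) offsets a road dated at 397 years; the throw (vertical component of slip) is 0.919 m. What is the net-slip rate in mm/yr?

12.9 mm/yr

dip-slip = throw / sin(dip) = 0.919 / sin(44.1°) = 1.321 m
net slip = dip-slip / sin(rake) = 1.321 / sin(15°) = 5.102 m
rate = 5.102 m / 397 years = 0.0129 m/yr = 12.9 mm/yr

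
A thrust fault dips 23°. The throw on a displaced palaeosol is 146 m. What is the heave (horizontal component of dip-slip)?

344 m

heave = throw / tan(dip) = 146 / tan(23°) = 344 m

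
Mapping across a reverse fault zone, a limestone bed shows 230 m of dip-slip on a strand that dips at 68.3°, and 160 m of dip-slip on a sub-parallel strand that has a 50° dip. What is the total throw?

336 m

throw_A = 230 × sin(68.3°) = 213.7 m
throw_B = 160 × sin(50°) = 122.6 m
total = 213.7 + 122.6 = 336 m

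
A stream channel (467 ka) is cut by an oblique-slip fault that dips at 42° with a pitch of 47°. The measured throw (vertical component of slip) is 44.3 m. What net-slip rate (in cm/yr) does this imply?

0.0194 cm/yr

dip-slip = throw / sin(dip) = 44.3 / sin(42°) = 66.21 m
net slip = dip-slip / sin(rake) = 66.21 / sin(47°) = 90.52 m
rate = 90.52 m / 467 ka = 0.000194 m/yr = 0.0194 cm/yr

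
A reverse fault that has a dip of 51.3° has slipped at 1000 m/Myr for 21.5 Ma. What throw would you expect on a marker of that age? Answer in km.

16.8 km

dip-slip = rate × time = 1000 m/Myr × 21.5 Ma = 21500 m
throw = dip-slip × sin(dip) = 21500 × sin(51.3°) = 16800 m = 16.8 km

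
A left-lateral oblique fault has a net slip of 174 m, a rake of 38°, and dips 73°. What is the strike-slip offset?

137 m

strike-slip = net slip × cos(rake) = 174 m × cos(38°) = 137 m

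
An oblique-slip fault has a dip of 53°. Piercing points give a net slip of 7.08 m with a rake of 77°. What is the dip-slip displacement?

6.90 m

dip-slip = net slip × sin(rake) = 7.08 m × sin(77°) = 6.90 m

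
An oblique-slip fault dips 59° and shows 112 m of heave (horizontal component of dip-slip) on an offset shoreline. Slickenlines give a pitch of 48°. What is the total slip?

293 m

dip-slip = heave / cos(dip) = 112 / cos(59°) = 217.5 m
net slip = dip-slip / sin(rake) = 217.5 / sin(48°) = 293 m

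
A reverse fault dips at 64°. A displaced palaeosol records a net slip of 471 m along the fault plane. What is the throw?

throw = dip-slip × sin(dip) = 471 m × sin(64°) = 423 m

423 m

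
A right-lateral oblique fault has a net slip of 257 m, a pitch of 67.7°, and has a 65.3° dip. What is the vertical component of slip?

dip-slip = net slip × sin(rake) = 257 m × sin(67.7°) = 237.8 m
throw = dip-slip × sin(dip) = 237.8 × sin(65.3°) = 216 m

216 m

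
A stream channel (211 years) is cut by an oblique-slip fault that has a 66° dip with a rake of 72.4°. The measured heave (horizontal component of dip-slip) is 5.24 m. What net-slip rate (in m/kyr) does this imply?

dip-slip = heave / cos(dip) = 5.24 / cos(66°) = 12.88 m
net slip = dip-slip / sin(rake) = 12.88 / sin(72.4°) = 13.52 m
rate = 13.52 m / 211 years = 0.0641 m/yr = 64.1 m/kyr

64.1 m/kyr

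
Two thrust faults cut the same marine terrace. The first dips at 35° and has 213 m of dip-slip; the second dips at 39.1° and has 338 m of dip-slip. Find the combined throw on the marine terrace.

throw_A = 213 × sin(35°) = 122.2 m
throw_B = 338 × sin(39.1°) = 213.2 m
total = 122.2 + 213.2 = 335 m

335 m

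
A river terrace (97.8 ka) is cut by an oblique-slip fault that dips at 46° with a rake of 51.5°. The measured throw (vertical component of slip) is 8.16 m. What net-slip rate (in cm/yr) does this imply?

dip-slip = throw / sin(dip) = 8.16 / sin(46°) = 11.34 m
net slip = dip-slip / sin(rake) = 11.34 / sin(51.5°) = 14.49 m
rate = 14.49 m / 97.8 ka = 0.000148 m/yr = 0.0148 cm/yr

0.0148 cm/yr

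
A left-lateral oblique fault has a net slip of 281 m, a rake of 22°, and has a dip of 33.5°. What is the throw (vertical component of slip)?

58.1 m

dip-slip = net slip × sin(rake) = 281 m × sin(22°) = 105.3 m
throw = dip-slip × sin(dip) = 105.3 × sin(33.5°) = 58.1 m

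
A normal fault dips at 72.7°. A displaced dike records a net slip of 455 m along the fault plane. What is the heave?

heave = dip-slip × cos(dip) = 455 m × cos(72.7°) = 135 m

135 m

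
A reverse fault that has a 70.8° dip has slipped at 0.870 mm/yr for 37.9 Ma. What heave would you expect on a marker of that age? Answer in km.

dip-slip = rate × time = 0.870 mm/yr × 37.9 Ma = 32970 m
heave = dip-slip × cos(dip) = 32970 × cos(70.8°) = 10800 m = 10.8 km

10.8 km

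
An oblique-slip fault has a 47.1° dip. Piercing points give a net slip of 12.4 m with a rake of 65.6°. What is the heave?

7.69 m

dip-slip = net slip × sin(rake) = 12.4 m × sin(65.6°) = 11.29 m
heave = dip-slip × cos(dip) = 11.29 × cos(47.1°) = 7.69 m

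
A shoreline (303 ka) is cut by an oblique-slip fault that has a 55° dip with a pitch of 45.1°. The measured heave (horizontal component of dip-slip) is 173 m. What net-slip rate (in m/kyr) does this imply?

dip-slip = heave / cos(dip) = 173 / cos(55°) = 301.6 m
net slip = dip-slip / sin(rake) = 301.6 / sin(45.1°) = 425.8 m
rate = 425.8 m / 303 ka = 0.00141 m/yr = 1.41 m/kyr

1.41 m/kyr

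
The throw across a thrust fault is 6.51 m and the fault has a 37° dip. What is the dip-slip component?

10.8 m

dip-slip = throw / sin(dip) = 6.51 / sin(37°) = 10.8 m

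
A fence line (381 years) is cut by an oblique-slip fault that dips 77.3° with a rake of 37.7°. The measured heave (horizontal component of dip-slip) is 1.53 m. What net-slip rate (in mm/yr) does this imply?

dip-slip = heave / cos(dip) = 1.53 / cos(77.3°) = 6.959 m
net slip = dip-slip / sin(rake) = 6.959 / sin(37.7°) = 11.38 m
rate = 11.38 m / 381 years = 0.0299 m/yr = 29.9 mm/yr

29.9 mm/yr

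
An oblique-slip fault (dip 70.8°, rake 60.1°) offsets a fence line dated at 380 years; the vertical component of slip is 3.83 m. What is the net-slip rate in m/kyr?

12.3 m/kyr

dip-slip = throw / sin(dip) = 3.83 / sin(70.8°) = 4.056 m
net slip = dip-slip / sin(rake) = 4.056 / sin(60.1°) = 4.678 m
rate = 4.678 m / 380 years = 0.0123 m/yr = 12.3 m/kyr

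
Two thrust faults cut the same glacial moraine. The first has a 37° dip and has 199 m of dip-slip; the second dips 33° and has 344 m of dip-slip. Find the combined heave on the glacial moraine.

447 m

heave_A = 199 × cos(37°) = 158.9 m
heave_B = 344 × cos(33°) = 288.5 m
total = 158.9 + 288.5 = 447 m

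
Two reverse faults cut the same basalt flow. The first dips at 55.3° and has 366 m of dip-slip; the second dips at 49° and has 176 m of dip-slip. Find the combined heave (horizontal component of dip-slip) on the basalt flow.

heave_A = 366 × cos(55.3°) = 208.4 m
heave_B = 176 × cos(49°) = 115.5 m
total = 208.4 + 115.5 = 324 m

324 m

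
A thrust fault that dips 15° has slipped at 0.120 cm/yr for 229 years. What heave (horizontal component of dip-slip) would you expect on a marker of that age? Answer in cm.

dip-slip = rate × time = 0.120 cm/yr × 229 years = 0.2748 m
heave = dip-slip × cos(dip) = 0.2748 × cos(15°) = 0.265 m = 26.5 cm

26.5 cm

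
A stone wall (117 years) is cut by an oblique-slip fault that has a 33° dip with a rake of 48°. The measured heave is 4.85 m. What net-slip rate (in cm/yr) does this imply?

6.65 cm/yr

dip-slip = heave / cos(dip) = 4.85 / cos(33°) = 5.783 m
net slip = dip-slip / sin(rake) = 5.783 / sin(48°) = 7.782 m
rate = 7.782 m / 117 years = 0.0665 m/yr = 6.65 cm/yr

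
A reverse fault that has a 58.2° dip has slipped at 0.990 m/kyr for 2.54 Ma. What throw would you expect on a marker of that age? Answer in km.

2.14 km

dip-slip = rate × time = 0.990 m/kyr × 2.54 Ma = 2515 m
throw = dip-slip × sin(dip) = 2515 × sin(58.2°) = 2140 m = 2.14 km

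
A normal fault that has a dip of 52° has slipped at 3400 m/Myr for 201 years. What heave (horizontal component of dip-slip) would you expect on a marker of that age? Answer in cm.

dip-slip = rate × time = 3400 m/Myr × 201 years = 0.6834 m
heave = dip-slip × cos(dip) = 0.6834 × cos(52°) = 0.421 m = 42.1 cm

42.1 cm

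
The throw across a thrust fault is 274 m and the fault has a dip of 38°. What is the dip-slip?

dip-slip = throw / sin(dip) = 274 / sin(38°) = 445 m

445 m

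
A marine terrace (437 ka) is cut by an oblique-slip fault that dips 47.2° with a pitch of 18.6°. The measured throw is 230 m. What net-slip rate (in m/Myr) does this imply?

dip-slip = throw / sin(dip) = 230 / sin(47.2°) = 313.5 m
net slip = dip-slip / sin(rake) = 313.5 / sin(18.6°) = 982.8 m
rate = 982.8 m / 437 ka = 0.00225 m/yr = 2250 m/Myr

2250 m/Myr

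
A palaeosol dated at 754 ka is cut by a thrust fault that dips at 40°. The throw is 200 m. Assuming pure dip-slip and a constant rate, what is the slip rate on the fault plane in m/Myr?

dip-slip = throw / sin(dip) = 200 m / sin(40°) = 311.1 m
rate = 311.1 m / 754 ka = 0.000413 m/yr = 413 m/Myr

413 m/Myr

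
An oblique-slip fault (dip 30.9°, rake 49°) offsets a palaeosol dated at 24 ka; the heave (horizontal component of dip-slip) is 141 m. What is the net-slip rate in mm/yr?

9.07 mm/yr

dip-slip = heave / cos(dip) = 141 / cos(30.9°) = 164.3 m
net slip = dip-slip / sin(rake) = 164.3 / sin(49°) = 217.7 m
rate = 217.7 m / 24 ka = 0.00907 m/yr = 9.07 mm/yr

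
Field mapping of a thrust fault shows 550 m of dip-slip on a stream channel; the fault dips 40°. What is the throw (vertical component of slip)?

354 m

throw = dip-slip × sin(dip) = 550 m × sin(40°) = 354 m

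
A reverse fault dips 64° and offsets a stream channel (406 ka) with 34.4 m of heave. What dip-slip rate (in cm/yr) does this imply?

0.0193 cm/yr

dip-slip = heave / cos(dip) = 34.4 m / cos(64°) = 78.47 m
rate = 78.47 m / 406 ka = 0.000193 m/yr = 0.0193 cm/yr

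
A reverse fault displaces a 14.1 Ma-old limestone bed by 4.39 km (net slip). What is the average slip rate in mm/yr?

rate = 4.39 km / 14.1 Ma = 0.000311 m/yr = 0.311 mm/yr

0.311 mm/yr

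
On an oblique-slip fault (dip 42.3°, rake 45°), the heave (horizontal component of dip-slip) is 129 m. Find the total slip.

dip-slip = heave / cos(dip) = 129 / cos(42.3°) = 174.4 m
net slip = dip-slip / sin(rake) = 174.4 / sin(45°) = 247 m

247 m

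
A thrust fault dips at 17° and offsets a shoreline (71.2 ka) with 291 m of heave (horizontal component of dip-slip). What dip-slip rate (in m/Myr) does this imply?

dip-slip = heave / cos(dip) = 291 m / cos(17°) = 304.3 m
rate = 304.3 m / 71.2 ka = 0.00427 m/yr = 4270 m/Myr

4270 m/Myr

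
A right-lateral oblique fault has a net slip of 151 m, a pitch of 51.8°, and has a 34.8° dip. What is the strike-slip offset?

93.4 m

strike-slip = net slip × cos(rake) = 151 m × cos(51.8°) = 93.4 m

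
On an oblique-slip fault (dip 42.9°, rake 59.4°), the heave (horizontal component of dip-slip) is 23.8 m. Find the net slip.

37.7 m

dip-slip = heave / cos(dip) = 23.8 / cos(42.9°) = 32.49 m
net slip = dip-slip / sin(rake) = 32.49 / sin(59.4°) = 37.7 m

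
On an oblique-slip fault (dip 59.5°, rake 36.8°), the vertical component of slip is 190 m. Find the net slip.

dip-slip = throw / sin(dip) = 190 / sin(59.5°) = 220.5 m
net slip = dip-slip / sin(rake) = 220.5 / sin(36.8°) = 368 m

368 m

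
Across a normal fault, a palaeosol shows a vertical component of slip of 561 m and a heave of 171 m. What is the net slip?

586 m

net slip = √(throw² + heave²) = √(561² + 171²) = 586 m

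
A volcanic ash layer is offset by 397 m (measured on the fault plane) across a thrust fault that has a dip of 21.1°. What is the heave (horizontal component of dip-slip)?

370 m

heave = dip-slip × cos(dip) = 397 m × cos(21.1°) = 370 m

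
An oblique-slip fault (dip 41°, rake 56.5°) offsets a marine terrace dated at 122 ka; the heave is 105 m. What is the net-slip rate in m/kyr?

1.37 m/kyr

dip-slip = heave / cos(dip) = 105 / cos(41°) = 139.1 m
net slip = dip-slip / sin(rake) = 139.1 / sin(56.5°) = 166.8 m
rate = 166.8 m / 122 ka = 0.00137 m/yr = 1.37 m/kyr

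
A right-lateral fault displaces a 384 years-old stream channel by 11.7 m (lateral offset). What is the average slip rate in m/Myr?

rate = 11.7 m / 384 years = 0.0305 m/yr = 30500 m/Myr

30500 m/Myr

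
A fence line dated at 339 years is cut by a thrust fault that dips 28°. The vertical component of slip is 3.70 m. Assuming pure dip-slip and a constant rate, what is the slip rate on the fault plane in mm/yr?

23.2 mm/yr

dip-slip = throw / sin(dip) = 3.70 m / sin(28°) = 7.881 m
rate = 7.881 m / 339 years = 0.0232 m/yr = 23.2 mm/yr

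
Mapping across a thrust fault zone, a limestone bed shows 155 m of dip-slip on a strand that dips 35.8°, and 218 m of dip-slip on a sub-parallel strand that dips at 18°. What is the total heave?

333 m

heave_A = 155 × cos(35.8°) = 125.7 m
heave_B = 218 × cos(18°) = 207.3 m
total = 125.7 + 207.3 = 333 m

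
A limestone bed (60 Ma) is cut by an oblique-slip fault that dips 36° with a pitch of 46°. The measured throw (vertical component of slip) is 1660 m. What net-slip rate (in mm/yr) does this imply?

dip-slip = throw / sin(dip) = 1660 / sin(36°) = 2824 m
net slip = dip-slip / sin(rake) = 2824 / sin(46°) = 3926 m
rate = 3926 m / 60 Ma = 0.0000654 m/yr = 0.0654 mm/yr

0.0654 mm/yr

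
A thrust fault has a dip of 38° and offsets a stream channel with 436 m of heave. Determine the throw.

341 m

throw = heave × tan(dip) = 436 × tan(38°) = 341 m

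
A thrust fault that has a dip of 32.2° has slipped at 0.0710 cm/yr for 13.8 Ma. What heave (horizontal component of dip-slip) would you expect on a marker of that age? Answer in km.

8.29 km

dip-slip = rate × time = 0.0710 cm/yr × 13.8 Ma = 9798 m
heave = dip-slip × cos(dip) = 9798 × cos(32.2°) = 8290 m = 8.29 km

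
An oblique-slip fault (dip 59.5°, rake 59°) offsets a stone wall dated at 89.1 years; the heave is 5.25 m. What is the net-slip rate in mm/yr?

135 mm/yr

dip-slip = heave / cos(dip) = 5.25 / cos(59.5°) = 10.34 m
net slip = dip-slip / sin(rake) = 10.34 / sin(59°) = 12.07 m
rate = 12.07 m / 89.1 years = 0.135 m/yr = 135 mm/yr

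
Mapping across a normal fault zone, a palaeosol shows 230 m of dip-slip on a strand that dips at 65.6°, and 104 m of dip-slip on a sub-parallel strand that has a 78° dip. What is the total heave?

117 m

heave_A = 230 × cos(65.6°) = 95.01 m
heave_B = 104 × cos(78°) = 21.62 m
total = 95.01 + 21.62 = 117 m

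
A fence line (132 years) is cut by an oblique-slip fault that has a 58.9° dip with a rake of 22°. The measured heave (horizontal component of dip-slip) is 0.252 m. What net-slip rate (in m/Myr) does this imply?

9870 m/Myr

dip-slip = heave / cos(dip) = 0.252 / cos(58.9°) = 0.4879 m
net slip = dip-slip / sin(rake) = 0.4879 / sin(22°) = 1.302 m
rate = 1.302 m / 132 years = 0.00987 m/yr = 9870 m/Myr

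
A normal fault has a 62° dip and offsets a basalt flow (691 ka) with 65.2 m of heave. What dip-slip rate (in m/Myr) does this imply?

dip-slip = heave / cos(dip) = 65.2 m / cos(62°) = 138.9 m
rate = 138.9 m / 691 ka = 0.000201 m/yr = 201 m/Myr

201 m/Myr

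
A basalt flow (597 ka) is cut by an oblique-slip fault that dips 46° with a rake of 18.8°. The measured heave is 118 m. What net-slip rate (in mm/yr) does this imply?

0.883 mm/yr

dip-slip = heave / cos(dip) = 118 / cos(46°) = 169.9 m
net slip = dip-slip / sin(rake) = 169.9 / sin(18.8°) = 527.1 m
rate = 527.1 m / 597 ka = 0.000883 m/yr = 0.883 mm/yr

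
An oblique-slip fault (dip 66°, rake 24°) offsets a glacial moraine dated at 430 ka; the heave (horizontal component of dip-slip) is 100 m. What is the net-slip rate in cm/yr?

dip-slip = heave / cos(dip) = 100 / cos(66°) = 245.9 m
net slip = dip-slip / sin(rake) = 245.9 / sin(24°) = 604.5 m
rate = 604.5 m / 430 ka = 0.00141 m/yr = 0.141 cm/yr

0.141 cm/yr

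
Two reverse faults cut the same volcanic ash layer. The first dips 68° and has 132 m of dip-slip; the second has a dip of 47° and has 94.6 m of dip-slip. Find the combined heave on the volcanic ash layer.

114 m

heave_A = 132 × cos(68°) = 49.45 m
heave_B = 94.6 × cos(47°) = 64.52 m
total = 49.45 + 64.52 = 114 m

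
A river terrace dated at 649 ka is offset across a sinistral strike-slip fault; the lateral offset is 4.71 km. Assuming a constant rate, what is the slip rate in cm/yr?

0.726 cm/yr

rate = 4.71 km / 649 ka = 0.00726 m/yr = 0.726 cm/yr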